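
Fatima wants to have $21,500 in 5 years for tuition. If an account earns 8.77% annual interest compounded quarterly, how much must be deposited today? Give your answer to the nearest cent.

$13,933.43

Periodic rate = 8.77%/4 = 0.021925; 20 periods.
P = 21,500/(1 + 0.021925)^20 ≈ 21,500/1.5430516883 ≈ 13,933.4283.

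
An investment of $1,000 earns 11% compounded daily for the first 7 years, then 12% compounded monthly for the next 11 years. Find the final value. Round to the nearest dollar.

After 7 years at 11%: 1,000 × 2.159515727 ≈ 2,159.5157.
Then 11 years at 12%: 2,159.5157 × 3.718958562 ≈ 8,031.1495.

$8,031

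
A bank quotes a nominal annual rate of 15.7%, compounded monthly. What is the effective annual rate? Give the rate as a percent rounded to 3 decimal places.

16.880%

EAR = (1 + 15.7%/12)^12 − 1 = (1 + 0.0130833)^12 − 1.
(1 + 0.0130833)^12 ≈ 1.168805, so EAR ≈ 16.88050%.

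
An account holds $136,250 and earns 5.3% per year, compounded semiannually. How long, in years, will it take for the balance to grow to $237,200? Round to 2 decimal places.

We need (1 + 0.0265)^(2t) = 1.7409, so 2t = ln 1.7409 / ln 1.0265 ≈ 21.1972.
t ≈ 21.1972/2 = 10.5986 years.

10.60 years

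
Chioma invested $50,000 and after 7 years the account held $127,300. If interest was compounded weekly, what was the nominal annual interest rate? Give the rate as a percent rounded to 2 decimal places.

The 364-period growth factor is 127,300/50,000 = 2.546.
r/52 = 2.546^(1/364) − 1 ≈ 0.00257067, so r ≈ 52·0.00257067 = 13.36749%.

13.37%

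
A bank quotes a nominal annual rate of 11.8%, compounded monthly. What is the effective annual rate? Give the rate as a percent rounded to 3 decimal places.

12.460%

One year is 12 periods at 0.00983333 each: (1 + 0.00983333)^12 ≈ 1.124596.
EAR = 1.124596 − 1 ≈ 12.45957%.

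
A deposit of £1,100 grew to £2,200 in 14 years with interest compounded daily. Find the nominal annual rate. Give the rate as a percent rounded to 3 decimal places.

4.951%

(1 + r/365)^5110 = 2,200/1,100 = 2.
1 + r/365 = 2^(1/5110) ≈ 1.000136, so r/365 ≈ 0.000135654.
r ≈ 365·0.000135654 = 4.95139%.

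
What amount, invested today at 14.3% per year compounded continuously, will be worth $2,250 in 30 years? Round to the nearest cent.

P = A·e^(−rt) = 2,250·e^(−4.29).
e^(−4.29) ≈ 0.0137049253, so P ≈ 30.8361.

$30.84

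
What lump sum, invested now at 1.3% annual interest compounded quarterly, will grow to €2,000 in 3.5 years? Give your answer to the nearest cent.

€1,911.18

Growth factor = (1 + 0.00325)^14 ≈ 1.046473795.
P = 2,000/1.046473795 ≈ 1,911.1802.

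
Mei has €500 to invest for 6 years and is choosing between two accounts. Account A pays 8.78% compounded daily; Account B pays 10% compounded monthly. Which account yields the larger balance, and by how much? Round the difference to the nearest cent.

Account B, by €62.10

A: (1 + 0.0878/365)^2190 ≈ 1.69339713, so 500 × 1.69339713 ≈ 846.6986.
B: (1 + 0.1/12)^72 ≈ 1.81759428, so 500 × 1.81759428 ≈ 908.7971.
Difference ≈ 62.0986 in favor of B.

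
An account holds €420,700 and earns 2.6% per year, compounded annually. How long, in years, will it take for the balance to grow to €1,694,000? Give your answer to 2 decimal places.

(1 + 0.026)^t = 1,694,000/420,700 = 4.0266.
t·ln(1 + 0.026) = ln(4.0266); t = 1.3929/0.0256677 ≈ 54.2676.

54.27 years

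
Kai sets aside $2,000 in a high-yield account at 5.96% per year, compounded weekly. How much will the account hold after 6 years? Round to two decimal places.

$2,859.20

Periodic rate = 5.96%/52 = 0.00114615; periods = 52·6 = 312.
A = 2,000·(1 + 0.0596/52)^312 ≈ 2,000·1.429600771 ≈ 2,859.2015.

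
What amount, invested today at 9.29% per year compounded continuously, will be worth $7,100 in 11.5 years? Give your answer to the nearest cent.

P = A·e^(−rt) = 7,100·e^(−1.06835).
e^(−1.06835) ≈ 0.3435749486, so P ≈ 2,439.3821.

$2,439.38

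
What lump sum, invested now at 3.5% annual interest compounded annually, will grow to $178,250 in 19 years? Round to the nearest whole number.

$92,718

Growth factor = (1 + 0.035)^19 ≈ 1.92250131736.
P = 178,250/1.92250131736 ≈ 92,717.7518.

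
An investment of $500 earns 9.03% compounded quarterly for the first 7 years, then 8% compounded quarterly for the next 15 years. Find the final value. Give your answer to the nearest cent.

$3,065.10

After 7 years at 9.03%: 500 × 1.868378168 ≈ 934.1891.
Then 15 years at 8%: 934.1891 × 3.281030788 ≈ 3,065.1031.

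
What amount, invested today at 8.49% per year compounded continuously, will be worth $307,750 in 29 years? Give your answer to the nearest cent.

P = A·e^(−rt) = 307,750·e^(−2.4621).
e^(−2.4621) ≈ 0.0852557258226, so P ≈ 26,237.4496.

$26,237.45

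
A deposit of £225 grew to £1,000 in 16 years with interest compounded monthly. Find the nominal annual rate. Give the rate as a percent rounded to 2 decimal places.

(1 + r/12)^192 = 1,000/225 = 4.44444.
1 + r/12 = 4.44444^(1/192) ≈ 1.007799, so r/12 ≈ 0.00779929.
r ≈ 12·0.00779929 = 9.35915%.

9.36%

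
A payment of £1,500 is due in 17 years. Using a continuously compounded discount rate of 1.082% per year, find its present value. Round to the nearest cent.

£1,247.98

P = A·e^(−rt) = 1,500·e^(−0.18394).
e^(−0.18394) ≈ 0.8319857215, so P ≈ 1,247.9786.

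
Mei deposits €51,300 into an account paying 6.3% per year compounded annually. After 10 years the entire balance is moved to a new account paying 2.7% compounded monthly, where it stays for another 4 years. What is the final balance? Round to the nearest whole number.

€105,269

After 10 years at 6.3%: 51,300 × 1.84218246976 ≈ 94,503.9607.
Then 4 years at 2.7%: 94,503.9607 × 1.11391259948 ≈ 105,269.1525.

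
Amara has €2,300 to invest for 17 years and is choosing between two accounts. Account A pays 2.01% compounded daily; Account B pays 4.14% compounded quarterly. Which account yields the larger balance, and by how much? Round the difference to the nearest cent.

Account B, by €1,395.63

A: (1 + 0.0201/365)^6205 ≈ 1.407324792, so 2,300 × 1.407324792 ≈ 3,236.8470.
B: (1 + 0.01035)^68 ≈ 2.0141208, so 2,300 × 2.0141208 ≈ 4,632.4778.
Difference ≈ 1,395.6308 in favor of B.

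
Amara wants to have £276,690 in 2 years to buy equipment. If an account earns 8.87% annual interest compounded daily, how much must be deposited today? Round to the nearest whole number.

£231,718

Periodic rate = 8.87%/365 = 0.000243014; 730 periods.
P = 276,690/(1 + 0.0887/365)^730 ≈ 276,690/1.19408290613 ≈ 231,717.5789.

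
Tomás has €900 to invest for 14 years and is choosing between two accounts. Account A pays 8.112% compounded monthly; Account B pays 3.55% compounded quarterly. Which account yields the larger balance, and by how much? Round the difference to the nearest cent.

Account A growth factor: (1 + 0.00676)^168 ≈ 3.10141548; balance ≈ 2,791.2739.
Account B growth factor: (1 + 0.008875)^56 ≈ 1.640182515; balance ≈ 1,476.1643.
Account A is larger by 1,315.1097.

Account A, by €1,315.11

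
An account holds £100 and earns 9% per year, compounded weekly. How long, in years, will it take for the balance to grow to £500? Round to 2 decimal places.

(1 + 0.00173077)^(52t) = 500/100 = 5.
52t·ln(1 + 0.00173077) = ln(5); 52t = 1.6094/0.00172927 ≈ 930.7019.
t ≈ 17.8981 years.

17.90 years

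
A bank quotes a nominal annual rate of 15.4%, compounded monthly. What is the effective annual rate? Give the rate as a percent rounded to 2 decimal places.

16.53%

EAR = (1 + 15.4%/12)^12 − 1 = (1 + 0.0128333)^12 − 1.
(1 + 0.0128333)^12 ≈ 1.165349, so EAR ≈ 16.53485%.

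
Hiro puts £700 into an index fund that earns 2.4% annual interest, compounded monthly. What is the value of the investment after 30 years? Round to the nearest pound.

£1,437

Periodic rate = 2.4%/12 = 0.002; periods = 12·30 = 360.
A = 700·(1 + 0.002)^360 ≈ 700·2.052956519 ≈ 1,437.0696.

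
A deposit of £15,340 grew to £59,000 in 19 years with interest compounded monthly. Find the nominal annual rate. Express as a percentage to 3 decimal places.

The 228-period growth factor is 59,000/15,340 = 3.84615.
r/12 = 3.84615^(1/228) − 1 ≈ 0.00592571, so r ≈ 12·0.00592571 = 7.11085%.

7.111%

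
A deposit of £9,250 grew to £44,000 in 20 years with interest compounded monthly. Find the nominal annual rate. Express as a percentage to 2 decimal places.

7.82%

(1 + r/12)^240 = 44,000/9,250 = 4.75676.
1 + r/12 = 4.75676^(1/240) ≈ 1.006519, so r/12 ≈ 0.00651935.
r ≈ 12·0.00651935 = 7.82322%.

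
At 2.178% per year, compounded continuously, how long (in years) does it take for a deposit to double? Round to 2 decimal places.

31.82 years

e^(0.02178t) = 2, so 0.02178t = ln 2 ≈ 0.69315.
t ≈ 0.69315/0.02178 ≈ 31.8249.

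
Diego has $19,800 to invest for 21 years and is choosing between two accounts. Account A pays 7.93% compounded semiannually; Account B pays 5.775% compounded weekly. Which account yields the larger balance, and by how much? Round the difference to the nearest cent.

Account A, by $34,836.77

Account A growth factor: (1 + 0.03965)^42 ≈ 5.1198900187; balance ≈ 101,373.8224.
Account B growth factor: (1 + 0.05775/52)^1092 ≈ 3.3604573208; balance ≈ 66,537.0550.
Account A is larger by 34,836.7674.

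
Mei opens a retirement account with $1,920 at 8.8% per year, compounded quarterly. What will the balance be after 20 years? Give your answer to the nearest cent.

Growth factor = (1 + 0.022)^80 ≈ 5.7025836411.
A ≈ 1,920 × 5.7025836411 ≈ 10,948.9606.

$10,948.96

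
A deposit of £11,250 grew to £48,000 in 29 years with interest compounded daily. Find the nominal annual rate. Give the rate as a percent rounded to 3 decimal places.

5.003%

The 10585-period growth factor is 48,000/11,250 = 4.26667.
r/365 = 4.26667^(1/10585) − 1 ≈ 0.000137074, so r ≈ 365·0.000137074 = 5.00321%.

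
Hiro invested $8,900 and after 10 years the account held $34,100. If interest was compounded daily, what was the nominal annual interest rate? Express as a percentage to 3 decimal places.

13.435%

The 3650-period growth factor is 34,100/8,900 = 3.83146.
r/365 = 3.83146^(1/3650) − 1 ≈ 0.00036808, so r ≈ 365·0.00036808 = 13.43493%.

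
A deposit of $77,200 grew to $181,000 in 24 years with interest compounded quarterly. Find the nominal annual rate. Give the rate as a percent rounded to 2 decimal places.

3.57%

The 96-period growth factor is 181,000/77,200 = 2.34456.
r/4 = 2.34456^(1/96) − 1 ≈ 0.00891553, so r ≈ 4·0.00891553 = 3.56621%.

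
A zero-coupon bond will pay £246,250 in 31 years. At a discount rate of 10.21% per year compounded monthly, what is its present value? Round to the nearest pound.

Periodic rate = 10.21%/12 = 0.00850833; 372 periods.
P = 246,250/(1 + 0.1021/12)^372 ≈ 246,250/23.3760274362 ≈ 10,534.2963.

£10,534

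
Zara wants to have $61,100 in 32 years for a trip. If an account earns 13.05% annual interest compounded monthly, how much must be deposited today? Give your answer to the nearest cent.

Growth factor = (1 + 0.010875)^384 ≈ 63.653626218.
P = 61,100/63.653626218 ≈ 959.8825.

$959.88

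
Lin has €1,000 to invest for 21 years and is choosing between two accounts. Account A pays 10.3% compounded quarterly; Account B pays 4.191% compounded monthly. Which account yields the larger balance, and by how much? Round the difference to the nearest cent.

Account A growth factor: (1 + 0.02575)^84 ≈ 8.462294857; balance ≈ 8,462.2949.
Account B growth factor: (1 + 0.0034925)^252 ≈ 2.407470658; balance ≈ 2,407.4707.
Account A is larger by 6,054.8242.

Account A, by €6,054.82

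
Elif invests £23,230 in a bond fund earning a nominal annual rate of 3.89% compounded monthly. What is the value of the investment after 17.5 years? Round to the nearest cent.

£45,837.09

Growth factor = (1 + 0.0389/12)^210 ≈ 1.9731850157.
A ≈ 23,230 × 1.9731850157 ≈ 45,837.0879.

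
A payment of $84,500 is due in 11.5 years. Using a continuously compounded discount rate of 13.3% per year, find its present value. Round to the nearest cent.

$18,306.41

P = A·e^(−rt) = 84,500·e^(−1.5295).
e^(−1.5295) ≈ 0.21664396222, so P ≈ 18,306.4148.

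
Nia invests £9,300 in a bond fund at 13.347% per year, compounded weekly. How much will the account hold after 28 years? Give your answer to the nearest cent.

Growth factor = (1 + 0.13347/52)^1456 ≈ 41.7780904161.
A ≈ 9,300 × 41.7780904161 ≈ 388,536.2409.

£388,536.24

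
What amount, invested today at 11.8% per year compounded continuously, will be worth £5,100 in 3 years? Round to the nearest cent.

£3,579.56

P = A·e^(−rt) = 5,100·e^(−0.354).
e^(−0.354) ≈ 0.7018749674, so P ≈ 3,579.5623.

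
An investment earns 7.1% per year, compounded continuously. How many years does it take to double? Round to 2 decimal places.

e^(0.071t) = 2, so 0.071t = ln 2 ≈ 0.69315.
t ≈ 0.69315/0.071 ≈ 9.7626.

9.76 years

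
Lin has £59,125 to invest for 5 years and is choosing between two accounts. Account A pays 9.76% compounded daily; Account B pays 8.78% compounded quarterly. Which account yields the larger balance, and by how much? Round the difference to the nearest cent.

Account A growth factor: (1 + 0.0976/365)^1825 ≈ 1.6289485848; balance ≈ 96,311.5851.
Account B growth factor: (1 + 0.02195)^20 ≈ 1.5438068369; balance ≈ 91,277.5792.
Account A is larger by 5,034.0058.

Account A, by £5,034.01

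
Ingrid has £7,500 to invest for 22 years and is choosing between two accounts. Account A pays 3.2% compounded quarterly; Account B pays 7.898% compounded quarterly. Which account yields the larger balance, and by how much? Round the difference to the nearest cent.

A: (1 + 0.008)^88 ≈ 2.0161685021, so 7,500 × 2.0161685021 ≈ 15,121.2638.
B: (1 + 0.019745)^88 ≈ 5.5880391732, so 7,500 × 5.5880391732 ≈ 41,910.2938.
Difference ≈ 26,789.0300 in favor of B.

Account B, by £26,789.03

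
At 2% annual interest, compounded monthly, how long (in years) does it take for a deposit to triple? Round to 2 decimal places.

54.98 years

(1 + 0.00166667)^(12t) = 3.
12t = ln 3 / ln(1 + 0.00166667) ≈ 1.0986/0.00166528 ≈ 659.7165.
t ≈ 54.9764.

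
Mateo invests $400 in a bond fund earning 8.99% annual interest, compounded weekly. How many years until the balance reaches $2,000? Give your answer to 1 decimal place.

We need (1 + 0.00172885)^(52t) = 5, so 52t = ln 5 / ln 1.001729 ≈ 931.7363.
t ≈ 931.7363/52 = 17.9180 years.

17.9 years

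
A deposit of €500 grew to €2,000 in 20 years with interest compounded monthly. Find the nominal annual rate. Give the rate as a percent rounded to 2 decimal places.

(1 + r/12)^240 = 2,000/500 = 4.
1 + r/12 = 4^(1/240) ≈ 1.005793, so r/12 ≈ 0.00579294.
r ≈ 12·0.00579294 = 6.95153%.

6.95%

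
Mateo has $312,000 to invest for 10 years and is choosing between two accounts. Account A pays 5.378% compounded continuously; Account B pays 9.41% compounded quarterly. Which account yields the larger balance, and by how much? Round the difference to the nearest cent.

Account B, by $256,630.01

Account A growth factor: e^(0.05378·10) = e^0.5378 ≈ 1.71223579678; balance ≈ 534,217.5686.
Account B growth factor: (1 + 0.023525)^40 ≈ 2.53476789427; balance ≈ 790,847.5830.
Account B is larger by 256,630.0144.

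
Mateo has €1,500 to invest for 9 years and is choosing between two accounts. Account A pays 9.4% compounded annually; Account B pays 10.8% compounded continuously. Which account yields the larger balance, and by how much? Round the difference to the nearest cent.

Account B, by €597.81

Account A growth factor: (1 + 0.094)^9 ≈ 2.244687551; balance ≈ 3,367.0313.
Account B growth factor: e^(0.108·9) = e^0.972 ≈ 2.643225628; balance ≈ 3,964.8384.
Account B is larger by 597.8071.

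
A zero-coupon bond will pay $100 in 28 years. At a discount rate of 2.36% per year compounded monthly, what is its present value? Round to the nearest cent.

Growth factor = (1 + 0.0236/12)^336 ≈ 1.9350846.
P = 100/1.9350846 ≈ 51.6773.

$51.68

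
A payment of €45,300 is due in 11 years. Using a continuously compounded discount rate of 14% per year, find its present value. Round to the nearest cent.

€9,711.46

P = A·e^(−rt) = 45,300·e^(−1.54).
e^(−1.54) ≈ 0.21438110143, so P ≈ 9,711.4639.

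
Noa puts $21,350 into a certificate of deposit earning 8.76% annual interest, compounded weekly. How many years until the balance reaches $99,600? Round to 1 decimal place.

(1 + 0.00168462)^(52t) = 99,600/21,350 = 4.6651.
52t·ln(1 + 0.00168462) = ln(4.6651); 52t = 1.5401/0.0016832 ≈ 914.9906.
t ≈ 17.5960 years.

17.6 years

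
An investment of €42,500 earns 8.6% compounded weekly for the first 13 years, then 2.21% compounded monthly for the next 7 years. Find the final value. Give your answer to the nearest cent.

€151,583.76

Phase 1: 42,500·(1 + 0.086/52)^676 ≈ 129,876.0578.
Phase 2: 129,876.0578·(1 + 0.0221/12)^84 ≈ 151,583.7558.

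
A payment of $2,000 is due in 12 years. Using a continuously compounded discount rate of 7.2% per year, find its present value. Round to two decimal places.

P = A·e^(−rt) = 2,000·e^(−0.864).
e^(−0.864) ≈ 0.4214728148, so P ≈ 842.9456.

$842.95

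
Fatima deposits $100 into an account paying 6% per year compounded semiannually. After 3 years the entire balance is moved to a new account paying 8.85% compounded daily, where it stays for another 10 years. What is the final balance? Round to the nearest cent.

After 3 years at 6%: 100 × 1.1940523 ≈ 119.4052.
Then 10 years at 8.85%: 119.4052 × 2.42272448 ≈ 289.2860.

$289.29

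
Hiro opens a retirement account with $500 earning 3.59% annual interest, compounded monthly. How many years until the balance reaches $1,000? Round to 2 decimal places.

(1 + 0.00299167)^(12t) = 1,000/500 = 2.
12t·ln(1 + 0.00299167) = ln(2); 12t = 0.69315/0.0029872 ≈ 232.0391.
t ≈ 19.3366 years.

19.34 years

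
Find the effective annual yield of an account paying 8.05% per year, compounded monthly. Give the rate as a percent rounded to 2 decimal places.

One year is 12 periods at 0.00670833 each: (1 + 0.00670833)^12 ≈ 1.083538.
EAR = 1.083538 − 1 ≈ 8.35375%.

8.35%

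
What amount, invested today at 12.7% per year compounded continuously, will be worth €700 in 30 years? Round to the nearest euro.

P = A·e^(−rt) = 700·e^(−3.81).
e^(−3.81) ≈ 0.022148179, so P ≈ 15.5037.

€16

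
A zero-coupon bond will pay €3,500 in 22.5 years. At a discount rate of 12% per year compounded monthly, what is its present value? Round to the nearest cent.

€238.39

Growth factor = (1 + 0.01)^270 ≈ 14.68151663.
P = 3,500/14.68151663 ≈ 238.3950.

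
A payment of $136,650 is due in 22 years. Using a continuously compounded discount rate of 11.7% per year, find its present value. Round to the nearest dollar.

$10,417

P = A·e^(−rt) = 136,650·e^(−2.574).
e^(−2.574) ≈ 0.076230014711, so P ≈ 10,416.8315.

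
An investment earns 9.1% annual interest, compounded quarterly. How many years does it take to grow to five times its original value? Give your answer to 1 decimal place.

17.9 years

(1 + 0.02275)^(4t) = 5.
4t = ln 5 / ln(1 + 0.02275) ≈ 1.6094/0.0224951 ≈ 71.5462.
t ≈ 17.8866.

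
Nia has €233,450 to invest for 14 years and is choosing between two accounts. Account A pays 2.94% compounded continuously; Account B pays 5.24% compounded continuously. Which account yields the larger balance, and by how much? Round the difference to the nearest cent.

Account B, by €133,844.76

Account A growth factor: e^(0.0294·14) = e^0.4116 ≈ 1.50923062332; balance ≈ 352,329.8890.
Account B growth factor: e^(0.0524·14) = e^0.7336 ≈ 2.08256436053; balance ≈ 486,174.6500.
Account B is larger by 133,844.7610.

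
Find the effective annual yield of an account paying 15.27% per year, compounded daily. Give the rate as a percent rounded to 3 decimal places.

16.494%

One year is 365 periods at 0.000418356 each: (1 + 0.000418356)^365 ≈ 1.164938.
EAR = 1.164938 − 1 ≈ 16.49382%.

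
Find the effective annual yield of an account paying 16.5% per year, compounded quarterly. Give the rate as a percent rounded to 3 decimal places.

17.549%

EAR = (1 + 16.5%/4)^4 − 1 = (1 + 0.04125)^4 − 1.
(1 + 0.04125)^4 ≈ 1.175493, so EAR ≈ 17.54930%.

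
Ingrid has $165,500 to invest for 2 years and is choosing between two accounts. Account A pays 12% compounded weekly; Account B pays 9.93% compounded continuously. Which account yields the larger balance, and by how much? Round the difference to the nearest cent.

Account A, by $8,474.21

Account A growth factor: (1 + 0.12/52)^104 ≈ 1.27089770135; balance ≈ 210,333.5696.
Account B growth factor: e^(0.0993·2) = e^0.1986 ≈ 1.21969399072; balance ≈ 201,859.3555.
Account A is larger by 8,474.2141.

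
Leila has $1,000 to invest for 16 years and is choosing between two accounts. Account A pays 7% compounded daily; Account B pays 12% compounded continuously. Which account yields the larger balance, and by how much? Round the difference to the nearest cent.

A: (1 + 0.07/365)^5840 ≈ 3.064525106, so 1,000 × 3.064525106 ≈ 3,064.5251.
B: e^(0.12·16) = e^1.92 ≈ 6.820958469, so 1,000 × 6.820958469 ≈ 6,820.9585.
Difference ≈ 3,756.4334 in favor of B.

Account B, by $3,756.43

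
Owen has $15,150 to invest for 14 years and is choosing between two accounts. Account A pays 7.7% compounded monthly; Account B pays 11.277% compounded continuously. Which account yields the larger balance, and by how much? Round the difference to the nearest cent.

Account A growth factor: (1 + 0.077/12)^168 ≈ 2.928692685; balance ≈ 44,369.6942.
Account B growth factor: e^(0.11277·14) = e^1.57878 ≈ 4.8490363767; balance ≈ 73,462.9011.
Account B is larger by 29,093.2069.

Account B, by $29,093.21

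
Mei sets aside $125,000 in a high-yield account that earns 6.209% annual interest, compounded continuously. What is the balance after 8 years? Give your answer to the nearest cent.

$205,415.29

A = P·e^(rt) = 125,000·e^(0.06209·8) = 125,000·e^0.49672.
e^0.49672 ≈ 1.64332232405, so A ≈ 205,415.2905.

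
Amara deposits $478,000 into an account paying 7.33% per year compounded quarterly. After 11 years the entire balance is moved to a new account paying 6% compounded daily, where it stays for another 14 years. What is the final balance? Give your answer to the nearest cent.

Phase 1: 478,000·(1 + 0.018325)^44 ≈ 1,062,746.6761.
Phase 2: 1,062,746.6761·(1 + 0.06/365)^5110 ≈ 2,461,541.3704.

$2,461,541.37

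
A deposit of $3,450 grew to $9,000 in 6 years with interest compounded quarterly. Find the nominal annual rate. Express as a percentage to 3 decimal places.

16.304%

The 24-period growth factor is 9,000/3,450 = 2.6087.
r/4 = 2.6087^(1/24) − 1 ≈ 0.0407609, so r ≈ 4·0.0407609 = 16.30437%.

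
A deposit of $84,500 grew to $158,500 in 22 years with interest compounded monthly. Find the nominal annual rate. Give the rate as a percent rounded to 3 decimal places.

2.863%

The 264-period growth factor is 158,500/84,500 = 1.87574.
r/12 = 1.87574^(1/264) − 1 ≈ 0.00238543, so r ≈ 12·0.00238543 = 2.86251%.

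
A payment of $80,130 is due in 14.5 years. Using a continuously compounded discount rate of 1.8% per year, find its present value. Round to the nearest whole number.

$61,723

P = A·e^(−rt) = 80,130·e^(−0.261).
e^(−0.261) ≈ 0.77028091962, so P ≈ 61,722.6101.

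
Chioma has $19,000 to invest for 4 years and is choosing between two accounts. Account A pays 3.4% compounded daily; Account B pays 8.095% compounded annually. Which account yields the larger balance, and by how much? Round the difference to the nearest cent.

Account B, by $4,172.54

A: (1 + 0.034/365)^1460 ≈ 1.145674637, so 19,000 × 1.145674637 ≈ 21,767.8181.
B: (1 + 0.08095)^4 ≈ 1.3652821854, so 19,000 × 1.3652821854 ≈ 25,940.3615.
Difference ≈ 4,172.5434 in favor of B.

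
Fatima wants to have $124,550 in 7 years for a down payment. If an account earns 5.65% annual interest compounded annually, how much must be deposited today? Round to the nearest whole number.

$84,773

Growth factor = (1 + 0.0565)^7 ≈ 1.46921891101.
P = 124,550/1.46921891101 ≈ 84,772.9355.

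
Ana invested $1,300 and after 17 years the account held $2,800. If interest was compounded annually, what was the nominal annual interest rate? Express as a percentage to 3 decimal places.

The 17-period growth factor is 2,800/1,300 = 2.15385.
r = 2.15385^(1/17) − 1 ≈ 0.0461666, i.e. 4.61666%.

4.617%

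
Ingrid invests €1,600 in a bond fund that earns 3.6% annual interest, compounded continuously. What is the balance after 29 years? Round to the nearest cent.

A = P·e^(rt) = 1,600·e^(0.036·29) = 1,600·e^1.044.
e^1.044 ≈ 2.840556546, so A ≈ 4,544.8905.

€4,544.89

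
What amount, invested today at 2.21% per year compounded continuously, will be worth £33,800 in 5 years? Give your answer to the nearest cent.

£30,264.06

P = A·e^(−rt) = 33,800·e^(−0.1105).
e^(−0.1105) ≈ 0.89538633019, so P ≈ 30,264.0580.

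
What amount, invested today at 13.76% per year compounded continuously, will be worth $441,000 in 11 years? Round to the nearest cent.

$97,071.21

P = A·e^(−rt) = 441,000·e^(−1.5136).
e^(−1.5136) ≈ 0.220116131819, so P ≈ 97,071.2141.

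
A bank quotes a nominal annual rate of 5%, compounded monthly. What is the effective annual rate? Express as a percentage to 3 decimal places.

One year is 12 periods at 0.00416667 each: (1 + 0.00416667)^12 ≈ 1.051162.
EAR = 1.051162 − 1 ≈ 5.11619%.

5.116%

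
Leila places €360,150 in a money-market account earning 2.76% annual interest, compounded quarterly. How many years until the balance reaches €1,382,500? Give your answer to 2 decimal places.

(1 + 0.0069)^(4t) = 1,382,500/360,150 = 3.8387.
4t·ln(1 + 0.0069) = ln(3.8387); 4t = 1.3451/0.0068763 ≈ 195.6179.
t ≈ 48.9045 years.

48.90 years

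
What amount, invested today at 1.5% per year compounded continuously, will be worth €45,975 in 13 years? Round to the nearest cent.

P = A·e^(−rt) = 45,975·e^(−0.195).
e^(−0.195) ≈ 0.82283465806, so P ≈ 37,829.8234.

€37,829.82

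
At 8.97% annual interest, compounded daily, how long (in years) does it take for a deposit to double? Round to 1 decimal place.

(1 + 0.000245753)^(365t) = 2.
365t = ln 2 / ln(1 + 0.000245753) ≈ 0.69315/0.000245723 ≈ 2820.8451.
t ≈ 7.7283.

7.7 years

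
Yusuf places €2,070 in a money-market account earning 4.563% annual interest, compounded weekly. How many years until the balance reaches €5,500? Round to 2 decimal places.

We need (1 + 0.0008775)^(52t) = 2.657, so 52t = ln 2.657 / ln 1.000878 ≈ 1114.1062.
t ≈ 1114.1062/52 = 21.4251 years.

21.43 years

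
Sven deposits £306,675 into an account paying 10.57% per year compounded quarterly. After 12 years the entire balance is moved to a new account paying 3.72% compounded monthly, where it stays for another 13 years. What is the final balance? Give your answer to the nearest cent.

£1,738,140.75

After 12 years at 10.57%: 306,675 × 3.497088509654 ≈ 1,072,469.6187.
Then 13 years at 3.72%: 1,072,469.6187 × 1.620689969287 ≈ 1,738,140.7534.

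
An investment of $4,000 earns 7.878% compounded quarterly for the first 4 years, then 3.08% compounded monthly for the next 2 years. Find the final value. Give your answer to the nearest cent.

$5,811.70

Phase 1: 4,000·(1 + 0.019695)^16 ≈ 5,464.9303.
Phase 2: 5,464.9303·(1 + 0.0308/12)^24 ≈ 5,811.6961.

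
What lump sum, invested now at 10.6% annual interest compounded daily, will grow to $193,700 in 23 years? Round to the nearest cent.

Periodic rate = 10.6%/365 = 0.000290411; 8395 periods.
P = 193,700/(1 + 0.106/365)^8395 ≈ 193,700/11.4460656267 ≈ 16,922.8455.

$16,922.85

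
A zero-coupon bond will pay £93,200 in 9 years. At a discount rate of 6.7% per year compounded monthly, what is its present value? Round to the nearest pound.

Growth factor = (1 + 0.067/12)^108 ≈ 1.8245308122.
P = 93,200/1.8245308122 ≈ 51,081.6257.

£51,082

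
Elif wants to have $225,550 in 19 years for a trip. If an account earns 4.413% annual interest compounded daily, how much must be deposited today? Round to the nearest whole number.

Periodic rate = 4.413%/365 = 0.000120904; 6935 periods.
P = 225,550/(1 + 0.04413/365)^6935 ≈ 225,550/2.3127084268 ≈ 97,526.3450.

$97,526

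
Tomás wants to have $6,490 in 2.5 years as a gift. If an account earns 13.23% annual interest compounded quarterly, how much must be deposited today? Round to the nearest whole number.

Growth factor = (1 + 0.033075)^10 ≈ 1.384581483.
P = 6,490/1.384581483 ≈ 4,687.3370.

$4,687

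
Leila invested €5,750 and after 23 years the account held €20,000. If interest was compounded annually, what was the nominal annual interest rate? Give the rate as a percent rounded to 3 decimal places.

The 23-period growth factor is 20,000/5,750 = 3.47826.
r = 3.47826^(1/23) − 1 ≈ 0.0556926, i.e. 5.56926%.

5.569%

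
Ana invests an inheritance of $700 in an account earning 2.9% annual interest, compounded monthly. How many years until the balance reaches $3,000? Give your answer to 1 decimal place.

We need (1 + 0.00241667)^(12t) = 4.2857, so 12t = ln 4.2857 / ln 1.002417 ≈ 602.9152.
t ≈ 602.9152/12 = 50.2429 years.

50.2 years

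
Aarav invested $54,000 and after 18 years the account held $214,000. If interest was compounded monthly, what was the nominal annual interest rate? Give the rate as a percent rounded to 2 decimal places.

(1 + r/12)^216 = 214,000/54,000 = 3.96296.
1 + r/12 = 3.96296^(1/216) ≈ 1.006395, so r/12 ≈ 0.00639533.
r ≈ 12·0.00639533 = 7.67439%.

7.67%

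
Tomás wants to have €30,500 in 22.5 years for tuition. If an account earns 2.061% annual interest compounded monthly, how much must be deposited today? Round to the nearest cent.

Growth factor = (1 + 0.0017175)^270 ≈ 1.5893533439.
P = 30,500/1.5893533439 ≈ 19,190.1946.

€19,190.19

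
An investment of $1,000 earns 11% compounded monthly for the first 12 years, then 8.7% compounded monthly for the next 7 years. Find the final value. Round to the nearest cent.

Phase 1: 1,000·(1 + 0.11/12)^144 ≈ 3,720.9787.
Phase 2: 3,720.9787·(1 + 0.00725)^84 ≈ 6,826.3472.

$6,826.35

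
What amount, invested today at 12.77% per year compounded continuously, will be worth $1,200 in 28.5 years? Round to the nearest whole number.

$32

P = A·e^(−rt) = 1,200·e^(−3.63945).
e^(−3.63945) ≈ 0.02626678673, so P ≈ 31.5201.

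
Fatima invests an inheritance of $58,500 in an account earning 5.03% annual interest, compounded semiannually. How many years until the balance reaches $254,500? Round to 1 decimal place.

29.6 years

We need (1 + 0.02515)^(2t) = 4.3504, so 2t = ln 4.3504 / ln 1.02515 ≈ 59.1923.
t ≈ 59.1923/2 = 29.5961 years.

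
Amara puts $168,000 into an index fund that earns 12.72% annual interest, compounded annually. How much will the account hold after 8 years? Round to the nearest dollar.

Growth factor = (1 + 0.1272)^8 ≈ 2.60620060227.
A ≈ 168,000 × 2.60620060227 ≈ 437,841.7012.

$437,842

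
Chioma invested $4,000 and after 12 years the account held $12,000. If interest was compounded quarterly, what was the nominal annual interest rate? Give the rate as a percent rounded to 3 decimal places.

9.261%

The 48-period growth factor is 12,000/4,000 = 3.
r/4 = 3^(1/48) − 1 ≈ 0.0231517, so r ≈ 4·0.0231517 = 9.26068%.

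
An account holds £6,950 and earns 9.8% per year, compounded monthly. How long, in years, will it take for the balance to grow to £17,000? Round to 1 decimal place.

We need (1 + 0.00816667)^(12t) = 2.446, so 12t = ln 2.446 / ln 1.008167 ≈ 109.9738.
t ≈ 109.9738/12 = 9.1645 years.

9.2 years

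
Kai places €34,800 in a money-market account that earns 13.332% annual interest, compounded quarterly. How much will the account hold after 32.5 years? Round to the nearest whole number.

Periodic rate = 13.332%/4 = 0.03333; periods = 4·32.5 = 130.
A = 34,800·(1 + 0.03333)^130 ≈ 34,800·70.97002547375 ≈ 2,469,756.8865.

€2,469,757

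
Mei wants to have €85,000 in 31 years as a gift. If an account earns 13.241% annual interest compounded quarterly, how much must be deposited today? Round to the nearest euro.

Growth factor = (1 + 0.0331025)^124 ≈ 56.726129123.
P = 85,000/56.726129123 ≈ 1,498.4276.

€1,498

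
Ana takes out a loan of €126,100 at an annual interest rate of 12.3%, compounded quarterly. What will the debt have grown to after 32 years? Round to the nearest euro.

Periodic rate = 12.3%/4 = 0.03075; periods = 4·32 = 128.
A = 126,100·(1 + 0.03075)^128 ≈ 126,100·48.2645170205 ≈ 6,086,155.5963.

€6,086,156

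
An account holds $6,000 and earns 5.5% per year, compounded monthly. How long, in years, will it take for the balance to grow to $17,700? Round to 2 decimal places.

19.71 years

(1 + 0.00458333)^(12t) = 17,700/6,000 = 2.95.
12t·ln(1 + 0.00458333) = ln(2.95); 12t = 1.0818/0.00457286 ≈ 236.5707.
t ≈ 19.7142 years.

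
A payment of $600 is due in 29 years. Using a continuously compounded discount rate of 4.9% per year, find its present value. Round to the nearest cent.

P = A·e^(−rt) = 600·e^(−1.421).
e^(−1.421) ≈ 0.241472424, so P ≈ 144.8835.

$144.88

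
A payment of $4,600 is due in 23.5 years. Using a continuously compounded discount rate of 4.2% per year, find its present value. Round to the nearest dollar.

$1,714

P = A·e^(−rt) = 4,600·e^(−0.987).
e^(−0.987) ≈ 0.3726930949, so P ≈ 1,714.3882.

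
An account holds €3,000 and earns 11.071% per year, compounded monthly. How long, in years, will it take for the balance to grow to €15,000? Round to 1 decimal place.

14.6 years

(1 + 0.00922583)^(12t) = 15,000/3,000 = 5.
12t·ln(1 + 0.00922583) = ln(5); 12t = 1.6094/0.00918354 ≈ 175.2525.
t ≈ 14.6044 years.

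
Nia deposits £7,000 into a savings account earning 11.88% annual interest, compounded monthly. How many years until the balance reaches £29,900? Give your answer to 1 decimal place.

12.3 years

We need (1 + 0.0099)^(12t) = 4.2714, so 12t = ln 4.2714 / ln 1.0099 ≈ 147.3862.
t ≈ 147.3862/12 = 12.2822 years.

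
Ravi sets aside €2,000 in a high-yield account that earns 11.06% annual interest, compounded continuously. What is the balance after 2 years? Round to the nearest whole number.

A = P·e^(rt) = 2,000·e^(0.1106·2) = 2,000·e^0.2212.
e^0.2212 ≈ 1.24757292, so A ≈ 2,495.1458.

€2,495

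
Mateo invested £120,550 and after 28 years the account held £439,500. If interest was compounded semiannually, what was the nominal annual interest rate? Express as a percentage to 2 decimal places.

4.67%

The 56-period growth factor is 439,500/120,550 = 3.64579.
r/2 = 3.64579^(1/56) − 1 ≈ 0.0233684, so r ≈ 2·0.0233684 = 4.67368%.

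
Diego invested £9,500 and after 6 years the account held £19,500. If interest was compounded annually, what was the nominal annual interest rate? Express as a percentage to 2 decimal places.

(1 + r)^6 = 19,500/9,500 = 2.05263.
1 + r = 2.05263^(1/6) ≈ 1.127332, so r ≈ 0.127332.
r ≈ 12.73320%.

12.73%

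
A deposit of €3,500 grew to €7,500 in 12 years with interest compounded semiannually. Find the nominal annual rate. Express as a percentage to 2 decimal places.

6.45%

(1 + r/2)^24 = 7,500/3,500 = 2.14286.
1 + r/2 = 2.14286^(1/24) ≈ 1.032265, so r/2 ≈ 0.0322654.
r ≈ 2·0.0322654 = 6.45309%.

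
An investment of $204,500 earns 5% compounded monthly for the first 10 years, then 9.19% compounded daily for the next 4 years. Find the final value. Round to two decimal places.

$486,425.10

Phase 1: 204,500·(1 + 0.05/12)^120 ≈ 336,813.4423.
Phase 2: 336,813.4423·(1 + 0.0919/365)^1460 ≈ 486,425.0955.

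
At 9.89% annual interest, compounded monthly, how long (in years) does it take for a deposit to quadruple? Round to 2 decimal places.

(1 + 0.00824167)^(12t) = 4.
12t = ln 4 / ln(1 + 0.00824167) ≈ 1.3863/0.00820789 ≈ 168.8978.
t ≈ 14.0748.

14.07 years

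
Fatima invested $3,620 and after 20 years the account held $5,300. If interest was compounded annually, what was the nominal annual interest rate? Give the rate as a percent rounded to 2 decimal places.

(1 + r)^20 = 5,300/3,620 = 1.46409.
1 + r = 1.46409^(1/20) ≈ 1.019244, so r ≈ 0.0192445.
r ≈ 1.92445%.

1.92%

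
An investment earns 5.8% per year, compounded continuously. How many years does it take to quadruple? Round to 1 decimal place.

e^(0.058t) = 4, so 0.058t = ln 4 ≈ 1.3863.
t ≈ 1.3863/0.058 ≈ 23.9016.

23.9 years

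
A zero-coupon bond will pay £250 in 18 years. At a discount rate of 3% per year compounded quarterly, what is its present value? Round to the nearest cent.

Growth factor = (1 + 0.0075)^72 ≈ 1.71255271.
P = 250/1.71255271 ≈ 145.9809.

£145.98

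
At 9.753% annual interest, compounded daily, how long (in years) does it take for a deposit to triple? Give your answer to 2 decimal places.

(1 + 0.000267205)^(365t) = 3.
365t = ln 3 / ln(1 + 0.000267205) ≈ 1.0986/0.00026717 ≈ 4112.0379.
t ≈ 11.2659.

11.27 years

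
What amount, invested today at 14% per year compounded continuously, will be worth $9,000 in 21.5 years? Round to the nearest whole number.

P = A·e^(−rt) = 9,000·e^(−3.01).
e^(−3.01) ≈ 0.04929167876, so P ≈ 443.6251.

$444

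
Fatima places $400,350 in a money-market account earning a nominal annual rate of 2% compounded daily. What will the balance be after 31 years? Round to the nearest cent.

$744,209.20

Periodic rate = 2%/365 = 0.0000547945; periods = 365·31 = 11315.
A = 400,350·(1 + 0.02/365)^11315 ≈ 400,350·1.85889646696 ≈ 744,209.2005.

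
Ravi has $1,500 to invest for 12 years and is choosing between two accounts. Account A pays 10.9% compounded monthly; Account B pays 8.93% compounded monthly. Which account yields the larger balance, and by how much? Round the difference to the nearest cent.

Account A growth factor: (1 + 0.109/12)^144 ≈ 3.676992747; balance ≈ 5,515.4891.
Account B growth factor: (1 + 0.0893/12)^144 ≈ 2.908485289; balance ≈ 4,362.7279.
Account A is larger by 1,152.7612.

Account A, by $1,152.76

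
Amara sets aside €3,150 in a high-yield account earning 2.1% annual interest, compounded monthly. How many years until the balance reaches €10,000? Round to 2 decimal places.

55.06 years

(1 + 0.00175)^(12t) = 10,000/3,150 = 3.1746.
12t·ln(1 + 0.00175) = ln(3.1746); 12t = 1.1552/0.00174847 ≈ 660.6818.
t ≈ 55.0568 years.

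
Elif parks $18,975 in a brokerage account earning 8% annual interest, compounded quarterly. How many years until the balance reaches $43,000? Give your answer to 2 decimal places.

We need (1 + 0.02)^(4t) = 2.2661, so 4t = ln 2.2661 / ln 1.02 ≈ 41.3116.
t ≈ 41.3116/4 = 10.3279 years.

10.33 years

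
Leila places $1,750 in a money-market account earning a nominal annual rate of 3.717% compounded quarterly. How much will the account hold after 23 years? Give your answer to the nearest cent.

$4,098.32

Periodic rate = 3.717%/4 = 0.0092925; periods = 4·23 = 92.
A = 1,750·(1 + 0.0092925)^92 ≈ 1,750·2.341899405 ≈ 4,098.3240.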